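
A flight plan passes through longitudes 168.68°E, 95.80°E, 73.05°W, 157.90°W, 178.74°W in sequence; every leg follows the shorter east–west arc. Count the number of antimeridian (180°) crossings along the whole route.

0

Leg 1: +168.68° → +95.80°, shortest Δλ = -72.88° (west) — does not cross 180°.
Leg 2: +95.80° → -73.05°, shortest Δλ = -168.85° (west) — does not cross 180°.
Leg 3: -73.05° → -157.90°, shortest Δλ = -84.85° (west) — does not cross 180°.
Leg 4: -157.90° → -178.74°, shortest Δλ = -20.84° (west) — does not cross 180°.
Total crossings: 0.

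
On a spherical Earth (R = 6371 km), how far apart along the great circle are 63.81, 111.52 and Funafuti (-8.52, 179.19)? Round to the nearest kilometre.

Δλ = 179.19 − 111.52 = 67.67°.
Δφ = -8.52 − 63.81 = -72.33°.
a = sin²(Δφ/2) + cos φ₁ · cos φ₂ · sin²(Δλ/2) = 0.483554.
c = 2·atan2(√a, √(1−a)) = 1.53790 rad → d = 6371·c ≈ 9797.95 km.

9798 km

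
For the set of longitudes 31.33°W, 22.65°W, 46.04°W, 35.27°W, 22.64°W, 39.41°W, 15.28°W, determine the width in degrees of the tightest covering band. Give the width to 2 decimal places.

Sort the longitudes: -46.04°, -39.41°, -35.27°, -31.33°, -22.65°, -22.64°, -15.28°.
Eastward gaps between consecutive values (wrapping around): 6.63°, 4.14°, 3.94°, 8.68°, 0.01°, 7.36°, 329.24°.
Largest gap = 329.24° ⇒ minimal covering band is its complement: 360° − 329.24° = 30.76°.
Band runs from -46.04° eastward to -15.28°.

30.76°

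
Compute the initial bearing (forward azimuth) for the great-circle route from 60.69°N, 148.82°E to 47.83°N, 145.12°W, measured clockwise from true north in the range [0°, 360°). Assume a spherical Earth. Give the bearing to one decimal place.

Δλ = -145.12 − 148.82 = -293.94°; wrapped into (−180°, 180°]: 66.06°.
θ = atan2( sin Δλ · cos φ₂ , cos φ₁ · sin φ₂ − sin φ₁ · cos φ₂ · cos Δλ )
  = atan2(0.61358, 0.12528) = 78.460° → normalised to [0°, 360°): 78.460°.

78.5°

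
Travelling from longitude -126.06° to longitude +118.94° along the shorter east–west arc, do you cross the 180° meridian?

Naïve |118.94 − -126.06| = 245.0° > 180°, so the shorter arc goes the other way round — across 180°.
Signed shortest Δλ = ((118.94 − -126.06 + 180) mod 360) − 180 = -115.0°.
Going west by 115.0° from -126.06° passes through 180° before reaching +118.94°.

Yes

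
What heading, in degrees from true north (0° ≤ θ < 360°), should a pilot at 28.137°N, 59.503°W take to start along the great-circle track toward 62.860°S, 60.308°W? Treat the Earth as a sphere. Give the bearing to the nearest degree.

Δλ = -60.308 − -59.503 = -0.805°.
θ = atan2( sin Δλ · cos φ₂ , cos φ₁ · sin φ₂ − sin φ₁ · cos φ₂ · cos Δλ )
  = atan2(-0.00641, -0.99983) = -179.633° → normalised to [0°, 360°): 180.367°.

180°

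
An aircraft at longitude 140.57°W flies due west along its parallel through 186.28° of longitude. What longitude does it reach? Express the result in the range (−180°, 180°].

33.15°E

Start at -140.57°; shift −186.28° → -326.85°.
-326.85° lies outside (−180°, 180°]; add 360° → +33.15°.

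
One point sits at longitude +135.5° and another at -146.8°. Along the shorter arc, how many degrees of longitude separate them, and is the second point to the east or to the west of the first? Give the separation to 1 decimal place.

Raw difference: -146.8 − 135.5 = -282.3°.
Normalise into (−180°, 180°]: -282.3° + 360° = 77.7°.
Positive ⇒ the second point lies to the east; separation 77.7°.

77.7° east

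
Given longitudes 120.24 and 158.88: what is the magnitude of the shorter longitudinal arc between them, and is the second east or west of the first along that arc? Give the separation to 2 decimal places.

38.64° east

Raw difference: 158.88 − 120.24 = 38.64°.
Normalise into (−180°, 180°]: 38.64° stays 38.64°.
Positive ⇒ the second point lies to the east; separation 38.64°.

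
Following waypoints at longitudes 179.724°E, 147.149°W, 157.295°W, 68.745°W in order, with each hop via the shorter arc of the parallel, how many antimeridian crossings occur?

1

Leg 1: +179.724° → -147.149°, shortest Δλ = 33.127° (east) — crosses 180°.
Leg 2: -147.149° → -157.295°, shortest Δλ = -10.146° (west) — does not cross 180°.
Leg 3: -157.295° → -68.745°, shortest Δλ = 88.55° (east) — does not cross 180°.
Total crossings: 1.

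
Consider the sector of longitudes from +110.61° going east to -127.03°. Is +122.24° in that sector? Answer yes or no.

Band width going east from +110.61° to -127.03°: ((-127.03 − 110.61) mod 360) = 122.36°.
Offset of +122.24° east of the west edge: ((122.24 − 110.61) mod 360) = 11.63°.
11.63° ≤ 122.36° ⇒ inside.

Yes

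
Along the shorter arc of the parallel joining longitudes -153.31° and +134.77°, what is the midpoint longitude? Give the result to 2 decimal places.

+170.73°

Signed shortest Δλ from -153.31° to +134.77° is -71.92°.
Midpoint longitude = -153.31° + (-71.92°)/2 = -153.31° − 35.96° = -189.27°.
Normalise into (−180°, 180°]: +170.73°.
(The naïve average (-153.31 + +134.77)/2 = -9.27° is on the wrong side of the globe.)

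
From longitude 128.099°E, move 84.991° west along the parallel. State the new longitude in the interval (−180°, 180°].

Start at +128.099°; shift −84.991° → +43.108°.
+43.108° already lies in (−180°, 180°].

43.108°E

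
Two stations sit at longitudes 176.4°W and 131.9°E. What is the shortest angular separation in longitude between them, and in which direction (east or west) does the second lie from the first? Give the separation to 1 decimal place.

51.7° west

Raw difference: 131.9 − -176.4 = 308.3°.
Normalise into (−180°, 180°]: 308.3° − 360° = -51.7°.
Negative ⇒ the second point lies to the west; separation 51.7°.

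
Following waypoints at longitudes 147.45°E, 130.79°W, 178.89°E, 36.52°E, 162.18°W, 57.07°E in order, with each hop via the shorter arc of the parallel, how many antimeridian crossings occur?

4

Leg 1: +147.45° → -130.79°, shortest Δλ = 81.76° (east) — crosses 180°.
Leg 2: -130.79° → +178.89°, shortest Δλ = -50.32° (west) — crosses 180°.
Leg 3: +178.89° → +36.52°, shortest Δλ = -142.37° (west) — does not cross 180°.
Leg 4: +36.52° → -162.18°, shortest Δλ = 161.3° (east) — crosses 180°.
Leg 5: -162.18° → +57.07°, shortest Δλ = -140.75° (west) — crosses 180°.
Total crossings: 4.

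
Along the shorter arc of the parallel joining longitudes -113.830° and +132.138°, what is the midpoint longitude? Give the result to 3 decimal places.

-170.846°

Signed shortest Δλ from -113.830° to +132.138° is -114.032°.
Midpoint longitude = -113.830° + (-114.032°)/2 = -113.830° − 57.016° = -170.846°.
(The naïve average (-113.830 + +132.138)/2 = 9.154° is on the wrong side of the globe.)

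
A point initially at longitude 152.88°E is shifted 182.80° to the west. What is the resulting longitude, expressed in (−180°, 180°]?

Start at +152.88°; shift −182.80° → -29.92°.
-29.92° already lies in (−180°, 180°].

29.92°W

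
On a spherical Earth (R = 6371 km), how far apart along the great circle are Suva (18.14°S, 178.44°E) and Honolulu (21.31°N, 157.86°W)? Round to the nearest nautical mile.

Δλ = -157.86 − 178.44 = -336.30°; wrapped into (−180°, 180°]: 23.70°.
Δφ = 21.31 − -18.14 = 39.45°.
a = sin²(Δφ/2) + cos φ₁ · cos φ₂ · sin²(Δλ/2) = 0.151243.
c = 2·atan2(√a, √(1−a)) = 0.79887 rad → d = 6371·c ≈ 5089.63 km ≈ 2748.18 nmi.

2748 nmi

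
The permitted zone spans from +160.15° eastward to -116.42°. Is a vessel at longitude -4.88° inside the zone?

Band width going east from +160.15° to -116.42°: ((-116.42 − 160.15) mod 360) = 83.43°.
Offset of -4.88° east of the west edge: ((-4.88 − 160.15) mod 360) = 194.97°.
194.97° > 83.43° ⇒ outside.

No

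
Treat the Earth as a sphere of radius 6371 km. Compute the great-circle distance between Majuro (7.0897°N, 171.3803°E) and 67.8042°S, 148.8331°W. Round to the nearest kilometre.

8895 km

Δλ = -148.8331 − 171.3803 = -320.2134°; wrapped into (−180°, 180°]: 39.7866°.
Δφ = -67.8042 − 7.0897 = -74.8939°.
a = sin²(Δφ/2) + cos φ₁ · cos φ₂ · sin²(Δλ/2) = 0.413102.
c = 2·atan2(√a, √(1−a)) = 1.39611 rad → d = 6371·c ≈ 8894.63 km.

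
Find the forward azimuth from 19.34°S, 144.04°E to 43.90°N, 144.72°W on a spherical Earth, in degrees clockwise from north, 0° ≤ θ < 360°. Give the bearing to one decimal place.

Δλ = -144.72 − 144.04 = -288.76°; wrapped into (−180°, 180°]: 71.24°.
θ = atan2( sin Δλ · cos φ₂ , cos φ₁ · sin φ₂ − sin φ₁ · cos φ₂ · cos Δλ )
  = atan2(0.68227, 0.73102) = 43.025° → normalised to [0°, 360°): 43.025°.

43.0°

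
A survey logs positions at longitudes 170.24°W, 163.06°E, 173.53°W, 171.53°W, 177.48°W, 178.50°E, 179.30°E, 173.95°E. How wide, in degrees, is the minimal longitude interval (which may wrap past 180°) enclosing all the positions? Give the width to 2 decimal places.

26.70°

Sort the longitudes: -177.48°, -173.53°, -171.53°, -170.24°, +163.06°, +173.95°, +178.50°, +179.30°.
Eastward gaps between consecutive values (wrapping around): 3.95°, 2.00°, 1.29°, 333.30°, 10.89°, 4.55°, 0.80°, 3.22°.
Largest gap = 333.30° ⇒ minimal covering band is its complement: 360° − 333.30° = 26.70°.
Band runs from +163.06° eastward to -170.24°, crossing the antimeridian.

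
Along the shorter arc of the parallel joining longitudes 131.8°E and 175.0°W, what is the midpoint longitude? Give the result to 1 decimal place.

Signed shortest Δλ from +131.8° to -175.0° is +53.2°.
Midpoint longitude = +131.8° + (+53.2°)/2 = +131.8° + 26.6° = +158.4°.
(The naïve average (+131.8 + -175.0)/2 = -21.6° is on the wrong side of the globe.)

158.4°E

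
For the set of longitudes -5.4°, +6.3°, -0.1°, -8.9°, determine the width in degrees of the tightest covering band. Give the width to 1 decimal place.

Sort the longitudes: -8.9°, -5.4°, -0.1°, +6.3°.
Eastward gaps between consecutive values (wrapping around): 3.5°, 5.3°, 6.4°, 344.8°.
Largest gap = 344.8° ⇒ minimal covering band is its complement: 360° − 344.8° = 15.2°.
Band runs from -8.9° eastward to +6.3°.

15.2°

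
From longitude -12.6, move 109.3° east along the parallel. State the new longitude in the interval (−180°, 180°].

Start at -12.6°; shift +109.3° → +96.7°.
+96.7° already lies in (−180°, 180°].

+96.7°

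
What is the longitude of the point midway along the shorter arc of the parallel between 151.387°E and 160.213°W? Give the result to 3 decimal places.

175.587°E

Signed shortest Δλ from +151.387° to -160.213° is +48.400°.
Midpoint longitude = +151.387° + (+48.400°)/2 = +151.387° + 24.200° = +175.587°.
(The naïve average (+151.387 + -160.213)/2 = -4.413° is on the wrong side of the globe.)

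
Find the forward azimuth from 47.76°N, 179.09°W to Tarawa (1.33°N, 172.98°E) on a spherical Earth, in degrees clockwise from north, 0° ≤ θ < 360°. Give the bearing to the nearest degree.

191°

Δλ = 172.98 − -179.09 = 352.07°; wrapped into (−180°, 180°]: -7.93°.
θ = atan2( sin Δλ · cos φ₂ , cos φ₁ · sin φ₂ − sin φ₁ · cos φ₂ · cos Δλ )
  = atan2(-0.13793, -0.71746) = -169.118° → normalised to [0°, 360°): 190.882°.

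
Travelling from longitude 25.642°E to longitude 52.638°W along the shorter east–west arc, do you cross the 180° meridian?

No

Signed shortest Δλ = ((-52.638 − 25.642 + 180) mod 360) − 180 = -78.28°.
Going west by 78.28° from +25.642° reaches -52.638° without touching 180°.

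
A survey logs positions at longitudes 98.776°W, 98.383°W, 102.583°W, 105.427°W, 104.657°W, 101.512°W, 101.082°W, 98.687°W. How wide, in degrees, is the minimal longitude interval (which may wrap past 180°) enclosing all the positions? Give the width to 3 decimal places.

7.044°

Sort the longitudes: -105.427°, -104.657°, -102.583°, -101.512°, -101.082°, -98.776°, -98.687°, -98.383°.
Eastward gaps between consecutive values (wrapping around): 0.770°, 2.074°, 1.071°, 0.430°, 2.306°, 0.089°, 0.304°, 352.956°.
Largest gap = 352.956° ⇒ minimal covering band is its complement: 360° − 352.956° = 7.044°.
Band runs from -105.427° eastward to -98.383°.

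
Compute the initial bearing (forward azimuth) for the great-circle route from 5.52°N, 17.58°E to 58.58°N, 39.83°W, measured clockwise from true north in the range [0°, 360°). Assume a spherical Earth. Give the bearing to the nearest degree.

332°

Δλ = -39.83 − 17.58 = -57.41°.
θ = atan2( sin Δλ · cos φ₂ , cos φ₁ · sin φ₂ − sin φ₁ · cos φ₂ · cos Δλ )
  = atan2(-0.43923, 0.82240) = -28.106° → normalised to [0°, 360°): 331.894°.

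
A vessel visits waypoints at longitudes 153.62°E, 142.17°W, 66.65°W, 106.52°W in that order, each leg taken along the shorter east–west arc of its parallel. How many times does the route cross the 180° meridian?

Leg 1: +153.62° → -142.17°, shortest Δλ = 64.21° (east) — crosses 180°.
Leg 2: -142.17° → -66.65°, shortest Δλ = 75.52° (east) — does not cross 180°.
Leg 3: -66.65° → -106.52°, shortest Δλ = -39.87° (west) — does not cross 180°.
Total crossings: 1.

1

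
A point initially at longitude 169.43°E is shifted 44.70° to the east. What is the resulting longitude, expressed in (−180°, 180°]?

145.87°W

Start at +169.43°; shift +44.70° → +214.13°.
+214.13° lies outside (−180°, 180°]; subtract 360° → -145.87°.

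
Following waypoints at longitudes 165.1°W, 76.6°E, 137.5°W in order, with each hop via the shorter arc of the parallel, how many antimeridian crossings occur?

2

Leg 1: -165.1° → +76.6°, shortest Δλ = -118.3° (west) — crosses 180°.
Leg 2: +76.6° → -137.5°, shortest Δλ = 145.9° (east) — crosses 180°.
Total crossings: 2.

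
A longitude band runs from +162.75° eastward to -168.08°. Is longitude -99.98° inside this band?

Band width going east from +162.75° to -168.08°: ((-168.08 − 162.75) mod 360) = 29.17°.
Offset of -99.98° east of the west edge: ((-99.98 − 162.75) mod 360) = 97.27°.
97.27° > 29.17° ⇒ outside.

No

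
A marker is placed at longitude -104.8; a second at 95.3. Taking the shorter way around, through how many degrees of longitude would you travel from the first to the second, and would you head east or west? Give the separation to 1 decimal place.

Raw difference: 95.3 − -104.8 = 200.1°.
Normalise into (−180°, 180°]: 200.1° − 360° = -159.9°.
Negative ⇒ the second point lies to the west; separation 159.9°.

159.9° west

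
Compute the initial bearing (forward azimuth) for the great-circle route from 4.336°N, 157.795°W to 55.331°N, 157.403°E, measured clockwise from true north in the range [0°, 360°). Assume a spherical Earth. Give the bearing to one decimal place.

333.1°

Δλ = 157.403 − -157.795 = 315.198°; wrapped into (−180°, 180°]: -44.802°.
θ = atan2( sin Δλ · cos φ₂ , cos φ₁ · sin φ₂ − sin φ₁ · cos φ₂ · cos Δλ )
  = atan2(-0.40083, 0.78958) = -26.915° → normalised to [0°, 360°): 333.085°.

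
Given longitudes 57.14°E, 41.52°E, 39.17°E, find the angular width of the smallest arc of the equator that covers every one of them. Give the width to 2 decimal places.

Sort the longitudes: +39.17°, +41.52°, +57.14°.
Eastward gaps between consecutive values (wrapping around): 2.35°, 15.62°, 342.03°.
Largest gap = 342.03° ⇒ minimal covering band is its complement: 360° − 342.03° = 17.97°.
Band runs from +39.17° eastward to +57.14°.

17.97°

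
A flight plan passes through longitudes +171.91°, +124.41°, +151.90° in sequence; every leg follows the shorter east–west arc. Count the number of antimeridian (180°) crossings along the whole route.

0

Leg 1: +171.91° → +124.41°, shortest Δλ = -47.5° (west) — does not cross 180°.
Leg 2: +124.41° → +151.90°, shortest Δλ = 27.49° (east) — does not cross 180°.
Total crossings: 0.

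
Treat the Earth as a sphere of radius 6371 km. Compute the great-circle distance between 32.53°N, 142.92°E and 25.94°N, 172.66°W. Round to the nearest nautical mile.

2344 nmi

Δλ = -172.66 − 142.92 = -315.58°; wrapped into (−180°, 180°]: 44.42°.
Δφ = 25.94 − 32.53 = -6.59°.
a = sin²(Δφ/2) + cos φ₁ · cos φ₂ · sin²(Δλ/2) = 0.111635.
c = 2·atan2(√a, √(1−a)) = 0.68134 rad → d = 6371·c ≈ 4340.81 km ≈ 2343.85 nmi.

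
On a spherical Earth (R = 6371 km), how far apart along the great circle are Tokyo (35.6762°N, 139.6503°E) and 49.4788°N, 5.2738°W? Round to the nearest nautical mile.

5364 nmi

Δλ = -5.2738 − 139.6503 = -144.9241°.
Δφ = 49.4788 − 35.6762 = 13.8026°.
a = sin²(Δφ/2) + cos φ₁ · cos φ₂ · sin²(Δλ/2) = 0.494304.
c = 2·atan2(√a, √(1−a)) = 1.55941 rad → d = 6371·c ≈ 9934.97 km ≈ 5364.45 nmi.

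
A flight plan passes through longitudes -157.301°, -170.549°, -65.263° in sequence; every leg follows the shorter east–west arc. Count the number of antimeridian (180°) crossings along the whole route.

Leg 1: -157.301° → -170.549°, shortest Δλ = -13.248° (west) — does not cross 180°.
Leg 2: -170.549° → -65.263°, shortest Δλ = 105.286° (east) — does not cross 180°.
Total crossings: 0.

0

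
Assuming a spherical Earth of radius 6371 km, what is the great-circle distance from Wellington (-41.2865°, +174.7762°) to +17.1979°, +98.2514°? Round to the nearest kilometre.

10185 km

Δλ = 98.2514 − 174.7762 = -76.5248°.
Δφ = 17.1979 − -41.2865 = 58.4844°.
a = sin²(Δφ/2) + cos φ₁ · cos φ₂ · sin²(Δλ/2) = 0.513911.
c = 2·atan2(√a, √(1−a)) = 1.59862 rad → d = 6371·c ≈ 10184.82 km.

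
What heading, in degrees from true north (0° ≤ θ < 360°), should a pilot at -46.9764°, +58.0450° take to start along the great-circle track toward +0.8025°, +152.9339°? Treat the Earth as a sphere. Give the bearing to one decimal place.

93.0°

Δλ = 152.9339 − 58.0450 = 94.8889°.
θ = atan2( sin Δλ · cos φ₂ , cos φ₁ · sin φ₂ − sin φ₁ · cos φ₂ · cos Δλ )
  = atan2(0.99626, -0.05274) = 93.030° → normalised to [0°, 360°): 93.030°.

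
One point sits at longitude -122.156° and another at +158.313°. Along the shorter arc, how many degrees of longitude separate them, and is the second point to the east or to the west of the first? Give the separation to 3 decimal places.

79.531° west

Raw difference: 158.313 − -122.156 = 280.469°.
Normalise into (−180°, 180°]: 280.469° − 360° = -79.531°.
Negative ⇒ the second point lies to the west; separation 79.531°.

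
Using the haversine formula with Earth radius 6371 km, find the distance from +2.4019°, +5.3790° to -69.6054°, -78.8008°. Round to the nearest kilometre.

Δλ = -78.8008 − 5.3790 = -84.1798°.
Δφ = -69.6054 − 2.4019 = -72.0073°.
a = sin²(Δφ/2) + cos φ₁ · cos φ₂ · sin²(Δλ/2) = 0.501987.
c = 2·atan2(√a, √(1−a)) = 1.57477 rad → d = 6371·c ≈ 10032.86 km.

10033 km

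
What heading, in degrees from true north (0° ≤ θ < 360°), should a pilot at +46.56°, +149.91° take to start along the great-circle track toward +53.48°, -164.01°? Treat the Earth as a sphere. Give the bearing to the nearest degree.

Δλ = -164.01 − 149.91 = -313.92°; wrapped into (−180°, 180°]: 46.08°.
θ = atan2( sin Δλ · cos φ₂ , cos φ₁ · sin φ₂ − sin φ₁ · cos φ₂ · cos Δλ )
  = atan2(0.42866, 0.25286) = 59.465° → normalised to [0°, 360°): 59.465°.

59°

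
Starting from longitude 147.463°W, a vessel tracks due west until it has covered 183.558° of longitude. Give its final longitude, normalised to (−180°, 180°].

28.979°E

Start at -147.463°; shift −183.558° → -331.021°.
-331.021° lies outside (−180°, 180°]; add 360° → +28.979°.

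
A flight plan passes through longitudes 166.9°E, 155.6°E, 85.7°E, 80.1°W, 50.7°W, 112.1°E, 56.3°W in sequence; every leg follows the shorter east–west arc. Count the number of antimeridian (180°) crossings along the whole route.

0

Leg 1: +166.9° → +155.6°, shortest Δλ = -11.3° (west) — does not cross 180°.
Leg 2: +155.6° → +85.7°, shortest Δλ = -69.9° (west) — does not cross 180°.
Leg 3: +85.7° → -80.1°, shortest Δλ = -165.8° (west) — does not cross 180°.
Leg 4: -80.1° → -50.7°, shortest Δλ = 29.4° (east) — does not cross 180°.
Leg 5: -50.7° → +112.1°, shortest Δλ = 162.8° (east) — does not cross 180°.
Leg 6: +112.1° → -56.3°, shortest Δλ = -168.4° (west) — does not cross 180°.
Total crossings: 0.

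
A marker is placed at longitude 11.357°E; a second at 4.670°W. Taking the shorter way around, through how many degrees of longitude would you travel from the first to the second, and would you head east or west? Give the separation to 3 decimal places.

Raw difference: -4.670 − 11.357 = -16.027°.
Normalise into (−180°, 180°]: -16.027° stays -16.027°.
Negative ⇒ the second point lies to the west; separation 16.027°.

16.027° west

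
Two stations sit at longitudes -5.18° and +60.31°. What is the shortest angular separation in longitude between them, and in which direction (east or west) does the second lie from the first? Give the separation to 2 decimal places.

Raw difference: 60.31 − -5.18 = 65.49°.
Normalise into (−180°, 180°]: 65.49° stays 65.49°.
Positive ⇒ the second point lies to the east; separation 65.49°.

65.49° east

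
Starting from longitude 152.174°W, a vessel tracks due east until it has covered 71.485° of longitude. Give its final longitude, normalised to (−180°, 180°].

80.689°W

Start at -152.174°; shift +71.485° → -80.689°.
-80.689° already lies in (−180°, 180°].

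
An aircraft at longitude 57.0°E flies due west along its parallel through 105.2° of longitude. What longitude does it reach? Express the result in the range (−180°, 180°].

Start at +57.0°; shift −105.2° → -48.2°.
-48.2° already lies in (−180°, 180°].

48.2°W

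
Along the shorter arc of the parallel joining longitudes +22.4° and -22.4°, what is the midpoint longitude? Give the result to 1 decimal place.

+0.0°

Signed shortest Δλ from +22.4° to -22.4° is -44.8°.
Midpoint longitude = +22.4° + (-44.8°)/2 = +22.4° − 22.4° = +0.0°.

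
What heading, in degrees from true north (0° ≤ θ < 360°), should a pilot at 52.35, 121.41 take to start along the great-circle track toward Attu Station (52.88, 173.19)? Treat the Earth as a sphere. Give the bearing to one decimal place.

Δλ = 173.19 − 121.41 = 51.78°.
θ = atan2( sin Δλ · cos φ₂ , cos φ₁ · sin φ₂ − sin φ₁ · cos φ₂ · cos Δλ )
  = atan2(0.47412, 0.19145) = 68.011° → normalised to [0°, 360°): 68.011°.

68.0°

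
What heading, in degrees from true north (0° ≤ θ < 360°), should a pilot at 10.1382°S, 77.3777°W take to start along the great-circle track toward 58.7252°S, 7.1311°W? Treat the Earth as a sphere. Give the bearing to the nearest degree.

149°

Δλ = -7.1311 − -77.3777 = 70.2466°.
θ = atan2( sin Δλ · cos φ₂ , cos φ₁ · sin φ₂ − sin φ₁ · cos φ₂ · cos Δλ )
  = atan2(0.48859, -0.81046) = 148.916° → normalised to [0°, 360°): 148.916°.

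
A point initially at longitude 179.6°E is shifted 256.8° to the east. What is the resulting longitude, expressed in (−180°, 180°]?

76.4°E

Start at +179.6°; shift +256.8° → +436.4°.
+436.4° lies outside (−180°, 180°]; subtract 360° → +76.4°.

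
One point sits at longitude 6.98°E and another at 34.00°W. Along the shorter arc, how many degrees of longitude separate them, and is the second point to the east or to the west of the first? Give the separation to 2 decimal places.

Raw difference: -34.00 − 6.98 = -40.98°.
Normalise into (−180°, 180°]: -40.98° stays -40.98°.
Negative ⇒ the second point lies to the west; separation 40.98°.

40.98° west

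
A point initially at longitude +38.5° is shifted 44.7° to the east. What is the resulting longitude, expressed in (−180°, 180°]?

+83.2°

Start at +38.5°; shift +44.7° → +83.2°.
+83.2° already lies in (−180°, 180°].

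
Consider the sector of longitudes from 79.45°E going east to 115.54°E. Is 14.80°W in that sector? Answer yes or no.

No

Band width going east from +79.45° to +115.54°: ((115.54 − 79.45) mod 360) = 36.09°.
Offset of -14.80° east of the west edge: ((-14.80 − 79.45) mod 360) = 265.75°.
265.75° > 36.09° ⇒ outside.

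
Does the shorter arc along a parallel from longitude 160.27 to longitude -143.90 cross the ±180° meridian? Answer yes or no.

Yes

Naïve |-143.90 − 160.27| = 304.17° > 180°, so the shorter arc goes the other way round — across 180°.
Signed shortest Δλ = ((-143.90 − 160.27 + 180) mod 360) − 180 = 55.83°.
Going east by 55.83° from +160.27° passes through 180° before reaching -143.90°.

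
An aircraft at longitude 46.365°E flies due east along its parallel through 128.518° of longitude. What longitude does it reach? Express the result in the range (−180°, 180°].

Start at +46.365°; shift +128.518° → +174.883°.
+174.883° already lies in (−180°, 180°].

174.883°E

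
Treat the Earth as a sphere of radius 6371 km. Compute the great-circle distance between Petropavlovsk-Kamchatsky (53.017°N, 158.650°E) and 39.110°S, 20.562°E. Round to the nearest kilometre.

16496 km

Δλ = 20.562 − 158.650 = -138.088°.
Δφ = -39.110 − 53.017 = -92.127°.
a = sin²(Δφ/2) + cos φ₁ · cos φ₂ · sin²(Δλ/2) = 0.925635.
c = 2·atan2(√a, √(1−a)) = 2.58920 rad → d = 6371·c ≈ 16495.77 km.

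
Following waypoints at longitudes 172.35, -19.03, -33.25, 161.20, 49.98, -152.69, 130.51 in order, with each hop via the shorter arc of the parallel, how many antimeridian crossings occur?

4

Leg 1: +172.35° → -19.03°, shortest Δλ = 168.62° (east) — crosses 180°.
Leg 2: -19.03° → -33.25°, shortest Δλ = -14.22° (west) — does not cross 180°.
Leg 3: -33.25° → +161.20°, shortest Δλ = -165.55° (west) — crosses 180°.
Leg 4: +161.20° → +49.98°, shortest Δλ = -111.22° (west) — does not cross 180°.
Leg 5: +49.98° → -152.69°, shortest Δλ = 157.33° (east) — crosses 180°.
Leg 6: -152.69° → +130.51°, shortest Δλ = -76.8° (west) — crosses 180°.
Total crossings: 4.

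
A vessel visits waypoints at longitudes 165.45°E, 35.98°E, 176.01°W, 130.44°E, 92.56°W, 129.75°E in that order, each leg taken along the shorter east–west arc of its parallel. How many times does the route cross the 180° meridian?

4

Leg 1: +165.45° → +35.98°, shortest Δλ = -129.47° (west) — does not cross 180°.
Leg 2: +35.98° → -176.01°, shortest Δλ = 148.01° (east) — crosses 180°.
Leg 3: -176.01° → +130.44°, shortest Δλ = -53.55° (west) — crosses 180°.
Leg 4: +130.44° → -92.56°, shortest Δλ = 137.0° (east) — crosses 180°.
Leg 5: -92.56° → +129.75°, shortest Δλ = -137.69° (west) — crosses 180°.
Total crossings: 4.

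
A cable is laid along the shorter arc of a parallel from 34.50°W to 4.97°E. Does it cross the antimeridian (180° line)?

Signed shortest Δλ = ((4.97 − -34.50 + 180) mod 360) − 180 = 39.47°.
Going east by 39.47° from -34.50° reaches +4.97° without touching 180°.

No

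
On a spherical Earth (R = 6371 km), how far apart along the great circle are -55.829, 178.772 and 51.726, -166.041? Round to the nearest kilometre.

Δλ = -166.041 − 178.772 = -344.813°; wrapped into (−180°, 180°]: 15.187°.
Δφ = 51.726 − -55.829 = 107.555°.
a = sin²(Δφ/2) + cos φ₁ · cos φ₂ · sin²(Δλ/2) = 0.656886.
c = 2·atan2(√a, √(1−a)) = 1.88996 rad → d = 6371·c ≈ 12040.93 km.

12041 km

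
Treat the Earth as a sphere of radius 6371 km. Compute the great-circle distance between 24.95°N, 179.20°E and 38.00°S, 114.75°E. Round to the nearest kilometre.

9699 km

Δλ = 114.75 − 179.20 = -64.45°.
Δφ = -38.00 − 24.95 = -62.95°.
a = sin²(Δφ/2) + cos φ₁ · cos φ₂ · sin²(Δλ/2) = 0.475776.
c = 2·atan2(√a, √(1−a)) = 1.52233 rad → d = 6371·c ≈ 9698.76 km.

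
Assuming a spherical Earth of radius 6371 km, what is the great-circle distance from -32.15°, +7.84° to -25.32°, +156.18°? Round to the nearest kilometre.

Δλ = 156.18 − 7.84 = 148.34°.
Δφ = -25.32 − -32.15 = 6.83°.
a = sin²(Δφ/2) + cos φ₁ · cos φ₂ · sin²(Δλ/2) = 0.711922.
c = 2·atan2(√a, √(1−a)) = 2.00848 rad → d = 6371·c ≈ 12796.04 km.

12796 km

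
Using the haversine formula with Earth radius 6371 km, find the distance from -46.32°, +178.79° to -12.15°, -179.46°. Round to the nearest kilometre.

3803 km

Δλ = -179.46 − 178.79 = -358.25°; wrapped into (−180°, 180°]: 1.75°.
Δφ = -12.15 − -46.32 = 34.17°.
a = sin²(Δφ/2) + cos φ₁ · cos φ₂ · sin²(Δλ/2) = 0.086470.
c = 2·atan2(√a, √(1−a)) = 0.59694 rad → d = 6371·c ≈ 3803.10 km.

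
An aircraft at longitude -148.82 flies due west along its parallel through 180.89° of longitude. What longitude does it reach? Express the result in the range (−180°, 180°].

+30.29°

Start at -148.82°; shift −180.89° → -329.71°.
-329.71° lies outside (−180°, 180°]; add 360° → +30.29°.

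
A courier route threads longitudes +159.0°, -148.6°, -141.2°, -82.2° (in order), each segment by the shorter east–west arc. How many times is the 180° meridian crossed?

1

Leg 1: +159.0° → -148.6°, shortest Δλ = 52.4° (east) — crosses 180°.
Leg 2: -148.6° → -141.2°, shortest Δλ = 7.4° (east) — does not cross 180°.
Leg 3: -141.2° → -82.2°, shortest Δλ = 59.0° (east) — does not cross 180°.
Total crossings: 1.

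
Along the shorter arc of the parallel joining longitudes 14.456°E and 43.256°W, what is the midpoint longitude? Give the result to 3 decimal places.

Signed shortest Δλ from +14.456° to -43.256° is -57.712°.
Midpoint longitude = +14.456° + (-57.712°)/2 = +14.456° − 28.856° = -14.400°.

14.400°W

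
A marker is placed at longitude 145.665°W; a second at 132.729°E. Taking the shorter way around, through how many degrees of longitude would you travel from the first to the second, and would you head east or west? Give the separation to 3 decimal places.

81.606° west

Raw difference: 132.729 − -145.665 = 278.394°.
Normalise into (−180°, 180°]: 278.394° − 360° = -81.606°.
Negative ⇒ the second point lies to the west; separation 81.606°.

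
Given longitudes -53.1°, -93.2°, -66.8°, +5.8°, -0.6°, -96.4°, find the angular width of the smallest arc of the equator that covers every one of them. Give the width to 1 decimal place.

Sort the longitudes: -96.4°, -93.2°, -66.8°, -53.1°, -0.6°, +5.8°.
Eastward gaps between consecutive values (wrapping around): 3.2°, 26.4°, 13.7°, 52.5°, 6.4°, 257.8°.
Largest gap = 257.8° ⇒ minimal covering band is its complement: 360° − 257.8° = 102.2°.
Band runs from -96.4° eastward to +5.8°.

102.2°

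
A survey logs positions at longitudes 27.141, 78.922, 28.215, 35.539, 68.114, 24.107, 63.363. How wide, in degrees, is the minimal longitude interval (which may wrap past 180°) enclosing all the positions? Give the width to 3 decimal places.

Sort the longitudes: +24.107°, +27.141°, +28.215°, +35.539°, +63.363°, +68.114°, +78.922°.
Eastward gaps between consecutive values (wrapping around): 3.034°, 1.074°, 7.324°, 27.824°, 4.751°, 10.808°, 305.185°.
Largest gap = 305.185° ⇒ minimal covering band is its complement: 360° − 305.185° = 54.815°.
Band runs from +24.107° eastward to +78.922°.

54.815°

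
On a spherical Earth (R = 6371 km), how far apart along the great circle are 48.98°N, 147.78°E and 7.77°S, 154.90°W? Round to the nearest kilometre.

Δλ = -154.90 − 147.78 = -302.68°; wrapped into (−180°, 180°]: 57.32°.
Δφ = -7.77 − 48.98 = -56.75°.
a = sin²(Δφ/2) + cos φ₁ · cos φ₂ · sin²(Δλ/2) = 0.375439.
c = 2·atan2(√a, √(1−a)) = 1.31902 rad → d = 6371·c ≈ 8403.49 km.

8403 km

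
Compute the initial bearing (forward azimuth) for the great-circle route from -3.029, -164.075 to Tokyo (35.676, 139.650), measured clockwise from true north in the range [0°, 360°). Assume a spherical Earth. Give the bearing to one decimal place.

Δλ = 139.650 − -164.075 = 303.725°; wrapped into (−180°, 180°]: -56.275°.
θ = atan2( sin Δλ · cos φ₂ , cos φ₁ · sin φ₂ − sin φ₁ · cos φ₂ · cos Δλ )
  = atan2(-0.67562, 0.60622) = -48.099° → normalised to [0°, 360°): 311.901°.

311.9°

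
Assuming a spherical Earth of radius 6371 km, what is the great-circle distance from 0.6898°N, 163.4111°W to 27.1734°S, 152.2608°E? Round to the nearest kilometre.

5658 km

Δλ = 152.2608 − -163.4111 = 315.6719°; wrapped into (−180°, 180°]: -44.3281°.
Δφ = -27.1734 − 0.6898 = -27.8632°.
a = sin²(Δφ/2) + cos φ₁ · cos φ₂ · sin²(Δλ/2) = 0.184574.
c = 2·atan2(√a, √(1−a)) = 0.88815 rad → d = 6371·c ≈ 5658.38 km.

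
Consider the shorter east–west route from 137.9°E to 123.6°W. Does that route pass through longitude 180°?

Yes

Naïve |-123.6 − 137.9| = 261.5° > 180°, so the shorter arc goes the other way round — across 180°.
Signed shortest Δλ = ((-123.6 − 137.9 + 180) mod 360) − 180 = 98.5°.
Going east by 98.5° from +137.9° passes through 180° before reaching -123.6°.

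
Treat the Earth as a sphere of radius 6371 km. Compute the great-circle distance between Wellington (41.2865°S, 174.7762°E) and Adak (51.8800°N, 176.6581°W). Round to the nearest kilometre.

10393 km

Δλ = -176.6581 − 174.7762 = -351.4343°; wrapped into (−180°, 180°]: 8.5657°.
Δφ = 51.8800 − -41.2865 = 93.1665°.
a = sin²(Δφ/2) + cos φ₁ · cos φ₂ · sin²(Δλ/2) = 0.530206.
c = 2·atan2(√a, √(1−a)) = 1.63124 rad → d = 6371·c ≈ 10392.66 km.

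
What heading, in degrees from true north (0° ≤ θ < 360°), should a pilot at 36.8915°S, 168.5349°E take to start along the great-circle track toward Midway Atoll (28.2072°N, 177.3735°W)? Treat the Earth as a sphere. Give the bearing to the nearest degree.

Δλ = -177.3735 − 168.5349 = -345.9084°; wrapped into (−180°, 180°]: 14.0916°.
θ = atan2( sin Δλ · cos φ₂ , cos φ₁ · sin φ₂ − sin φ₁ · cos φ₂ · cos Δλ )
  = atan2(0.21456, 0.89112) = 13.538° → normalised to [0°, 360°): 13.538°.

14°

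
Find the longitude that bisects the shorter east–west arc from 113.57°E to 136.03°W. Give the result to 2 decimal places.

168.77°E

Signed shortest Δλ from +113.57° to -136.03° is +110.40°.
Midpoint longitude = +113.57° + (+110.40°)/2 = +113.57° + 55.20° = +168.77°.
(The naïve average (+113.57 + -136.03)/2 = -11.23° is on the wrong side of the globe.)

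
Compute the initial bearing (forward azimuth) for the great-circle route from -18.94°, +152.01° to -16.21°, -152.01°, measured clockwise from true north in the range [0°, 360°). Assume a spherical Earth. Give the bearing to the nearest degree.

Δλ = -152.01 − 152.01 = -304.02°; wrapped into (−180°, 180°]: 55.98°.
θ = atan2( sin Δλ · cos φ₂ , cos φ₁ · sin φ₂ − sin φ₁ · cos φ₂ · cos Δλ )
  = atan2(0.79589, -0.08967) = 96.428° → normalised to [0°, 360°): 96.428°.

96°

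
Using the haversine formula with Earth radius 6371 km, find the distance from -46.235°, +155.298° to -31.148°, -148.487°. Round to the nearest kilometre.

5043 km

Δλ = -148.487 − 155.298 = -303.785°; wrapped into (−180°, 180°]: 56.215°.
Δφ = -31.148 − -46.235 = 15.087°.
a = sin²(Δφ/2) + cos φ₁ · cos φ₂ · sin²(Δλ/2) = 0.148631.
c = 2·atan2(√a, √(1−a)) = 0.79156 rad → d = 6371·c ≈ 5043.02 km.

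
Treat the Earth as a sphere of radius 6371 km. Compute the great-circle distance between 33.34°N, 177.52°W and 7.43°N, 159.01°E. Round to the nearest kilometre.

Δλ = 159.01 − -177.52 = 336.53°; wrapped into (−180°, 180°]: -23.47°.
Δφ = 7.43 − 33.34 = -25.91°.
a = sin²(Δφ/2) + cos φ₁ · cos φ₂ · sin²(Δλ/2) = 0.084527.
c = 2·atan2(√a, √(1−a)) = 0.58999 rad → d = 6371·c ≈ 3758.83 km.

3759 km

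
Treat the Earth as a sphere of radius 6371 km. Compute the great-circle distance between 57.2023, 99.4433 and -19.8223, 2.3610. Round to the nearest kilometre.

Δλ = 2.3610 − 99.4433 = -97.0823°.
Δφ = -19.8223 − 57.2023 = -77.0246°.
a = sin²(Δφ/2) + cos φ₁ · cos φ₂ · sin²(Δλ/2) = 0.673938.
c = 2·atan2(√a, √(1−a)) = 1.92610 rad → d = 6371·c ≈ 12271.19 km.

12271 km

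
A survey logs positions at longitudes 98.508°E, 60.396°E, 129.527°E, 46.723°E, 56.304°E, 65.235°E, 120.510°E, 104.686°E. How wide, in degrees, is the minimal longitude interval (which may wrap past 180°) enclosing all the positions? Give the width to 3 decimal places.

Sort the longitudes: +46.723°, +56.304°, +60.396°, +65.235°, +98.508°, +104.686°, +120.510°, +129.527°.
Eastward gaps between consecutive values (wrapping around): 9.581°, 4.092°, 4.839°, 33.273°, 6.178°, 15.824°, 9.017°, 277.196°.
Largest gap = 277.196° ⇒ minimal covering band is its complement: 360° − 277.196° = 82.804°.
Band runs from +46.723° eastward to +129.527°.

82.804°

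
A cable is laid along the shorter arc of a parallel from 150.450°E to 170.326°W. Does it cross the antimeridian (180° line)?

Naïve |-170.326 − 150.450| = 320.776° > 180°, so the shorter arc goes the other way round — across 180°.
Signed shortest Δλ = ((-170.326 − 150.450 + 180) mod 360) − 180 = 39.224°.
Going east by 39.224° from +150.450° passes through 180° before reaching -170.326°.

Yes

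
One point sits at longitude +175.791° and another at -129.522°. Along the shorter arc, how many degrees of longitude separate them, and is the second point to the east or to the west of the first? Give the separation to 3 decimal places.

Raw difference: -129.522 − 175.791 = -305.313°.
Normalise into (−180°, 180°]: -305.313° + 360° = 54.687°.
Positive ⇒ the second point lies to the east; separation 54.687°.

54.687° east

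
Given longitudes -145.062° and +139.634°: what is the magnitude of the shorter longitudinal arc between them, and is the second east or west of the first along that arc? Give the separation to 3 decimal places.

75.304° west

Raw difference: 139.634 − -145.062 = 284.696°.
Normalise into (−180°, 180°]: 284.696° − 360° = -75.304°.
Negative ⇒ the second point lies to the west; separation 75.304°.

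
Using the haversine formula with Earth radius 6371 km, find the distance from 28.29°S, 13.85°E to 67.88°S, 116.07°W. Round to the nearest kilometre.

8553 km

Δλ = -116.07 − 13.85 = -129.92°.
Δφ = -67.88 − -28.29 = -39.59°.
a = sin²(Δφ/2) + cos φ₁ · cos φ₂ · sin²(Δλ/2) = 0.386862.
c = 2·atan2(√a, √(1−a)) = 1.34254 rad → d = 6371·c ≈ 8553.35 km.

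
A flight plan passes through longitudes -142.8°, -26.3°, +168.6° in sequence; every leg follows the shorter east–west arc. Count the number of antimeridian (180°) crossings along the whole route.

Leg 1: -142.8° → -26.3°, shortest Δλ = 116.5° (east) — does not cross 180°.
Leg 2: -26.3° → +168.6°, shortest Δλ = -165.1° (west) — crosses 180°.
Total crossings: 1.

1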